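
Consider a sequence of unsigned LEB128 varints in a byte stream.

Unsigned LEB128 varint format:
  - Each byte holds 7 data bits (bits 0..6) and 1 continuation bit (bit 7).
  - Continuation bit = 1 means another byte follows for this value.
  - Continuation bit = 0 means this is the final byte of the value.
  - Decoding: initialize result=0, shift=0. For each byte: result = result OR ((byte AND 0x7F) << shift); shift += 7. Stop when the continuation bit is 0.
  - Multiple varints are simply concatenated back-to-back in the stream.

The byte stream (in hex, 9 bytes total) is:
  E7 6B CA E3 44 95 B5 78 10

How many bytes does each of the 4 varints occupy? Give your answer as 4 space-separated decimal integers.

  byte[0]=0xE7 cont=1 payload=0x67=103: acc |= 103<<0 -> acc=103 shift=7
  byte[1]=0x6B cont=0 payload=0x6B=107: acc |= 107<<7 -> acc=13799 shift=14 [end]
Varint 1: bytes[0:2] = E7 6B -> value 13799 (2 byte(s))
  byte[2]=0xCA cont=1 payload=0x4A=74: acc |= 74<<0 -> acc=74 shift=7
  byte[3]=0xE3 cont=1 payload=0x63=99: acc |= 99<<7 -> acc=12746 shift=14
  byte[4]=0x44 cont=0 payload=0x44=68: acc |= 68<<14 -> acc=1126858 shift=21 [end]
Varint 2: bytes[2:5] = CA E3 44 -> value 1126858 (3 byte(s))
  byte[5]=0x95 cont=1 payload=0x15=21: acc |= 21<<0 -> acc=21 shift=7
  byte[6]=0xB5 cont=1 payload=0x35=53: acc |= 53<<7 -> acc=6805 shift=14
  byte[7]=0x78 cont=0 payload=0x78=120: acc |= 120<<14 -> acc=1972885 shift=21 [end]
Varint 3: bytes[5:8] = 95 B5 78 -> value 1972885 (3 byte(s))
  byte[8]=0x10 cont=0 payload=0x10=16: acc |= 16<<0 -> acc=16 shift=7 [end]
Varint 4: bytes[8:9] = 10 -> value 16 (1 byte(s))

Answer: 2 3 3 1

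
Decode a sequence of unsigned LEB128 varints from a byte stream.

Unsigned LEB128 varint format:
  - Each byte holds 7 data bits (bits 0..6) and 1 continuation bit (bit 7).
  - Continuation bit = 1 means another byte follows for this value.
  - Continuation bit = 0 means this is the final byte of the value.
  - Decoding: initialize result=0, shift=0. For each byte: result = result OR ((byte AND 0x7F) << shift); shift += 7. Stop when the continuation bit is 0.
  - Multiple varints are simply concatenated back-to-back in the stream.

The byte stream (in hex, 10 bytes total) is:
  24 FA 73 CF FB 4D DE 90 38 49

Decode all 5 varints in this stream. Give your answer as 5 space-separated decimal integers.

Answer: 36 14842 1277391 919646 73

Derivation:
  byte[0]=0x24 cont=0 payload=0x24=36: acc |= 36<<0 -> acc=36 shift=7 [end]
Varint 1: bytes[0:1] = 24 -> value 36 (1 byte(s))
  byte[1]=0xFA cont=1 payload=0x7A=122: acc |= 122<<0 -> acc=122 shift=7
  byte[2]=0x73 cont=0 payload=0x73=115: acc |= 115<<7 -> acc=14842 shift=14 [end]
Varint 2: bytes[1:3] = FA 73 -> value 14842 (2 byte(s))
  byte[3]=0xCF cont=1 payload=0x4F=79: acc |= 79<<0 -> acc=79 shift=7
  byte[4]=0xFB cont=1 payload=0x7B=123: acc |= 123<<7 -> acc=15823 shift=14
  byte[5]=0x4D cont=0 payload=0x4D=77: acc |= 77<<14 -> acc=1277391 shift=21 [end]
Varint 3: bytes[3:6] = CF FB 4D -> value 1277391 (3 byte(s))
  byte[6]=0xDE cont=1 payload=0x5E=94: acc |= 94<<0 -> acc=94 shift=7
  byte[7]=0x90 cont=1 payload=0x10=16: acc |= 16<<7 -> acc=2142 shift=14
  byte[8]=0x38 cont=0 payload=0x38=56: acc |= 56<<14 -> acc=919646 shift=21 [end]
Varint 4: bytes[6:9] = DE 90 38 -> value 919646 (3 byte(s))
  byte[9]=0x49 cont=0 payload=0x49=73: acc |= 73<<0 -> acc=73 shift=7 [end]
Varint 5: bytes[9:10] = 49 -> value 73 (1 byte(s))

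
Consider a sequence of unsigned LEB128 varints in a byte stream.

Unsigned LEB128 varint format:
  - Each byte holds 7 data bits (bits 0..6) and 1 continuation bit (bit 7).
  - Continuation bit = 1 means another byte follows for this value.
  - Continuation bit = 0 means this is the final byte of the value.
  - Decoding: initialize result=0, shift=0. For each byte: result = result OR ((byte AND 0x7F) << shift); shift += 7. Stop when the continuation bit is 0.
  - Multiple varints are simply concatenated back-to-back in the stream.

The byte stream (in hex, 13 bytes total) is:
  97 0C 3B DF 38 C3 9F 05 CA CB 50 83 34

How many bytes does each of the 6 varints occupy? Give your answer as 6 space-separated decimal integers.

Answer: 2 1 2 3 3 2

Derivation:
  byte[0]=0x97 cont=1 payload=0x17=23: acc |= 23<<0 -> acc=23 shift=7
  byte[1]=0x0C cont=0 payload=0x0C=12: acc |= 12<<7 -> acc=1559 shift=14 [end]
Varint 1: bytes[0:2] = 97 0C -> value 1559 (2 byte(s))
  byte[2]=0x3B cont=0 payload=0x3B=59: acc |= 59<<0 -> acc=59 shift=7 [end]
Varint 2: bytes[2:3] = 3B -> value 59 (1 byte(s))
  byte[3]=0xDF cont=1 payload=0x5F=95: acc |= 95<<0 -> acc=95 shift=7
  byte[4]=0x38 cont=0 payload=0x38=56: acc |= 56<<7 -> acc=7263 shift=14 [end]
Varint 3: bytes[3:5] = DF 38 -> value 7263 (2 byte(s))
  byte[5]=0xC3 cont=1 payload=0x43=67: acc |= 67<<0 -> acc=67 shift=7
  byte[6]=0x9F cont=1 payload=0x1F=31: acc |= 31<<7 -> acc=4035 shift=14
  byte[7]=0x05 cont=0 payload=0x05=5: acc |= 5<<14 -> acc=85955 shift=21 [end]
Varint 4: bytes[5:8] = C3 9F 05 -> value 85955 (3 byte(s))
  byte[8]=0xCA cont=1 payload=0x4A=74: acc |= 74<<0 -> acc=74 shift=7
  byte[9]=0xCB cont=1 payload=0x4B=75: acc |= 75<<7 -> acc=9674 shift=14
  byte[10]=0x50 cont=0 payload=0x50=80: acc |= 80<<14 -> acc=1320394 shift=21 [end]
Varint 5: bytes[8:11] = CA CB 50 -> value 1320394 (3 byte(s))
  byte[11]=0x83 cont=1 payload=0x03=3: acc |= 3<<0 -> acc=3 shift=7
  byte[12]=0x34 cont=0 payload=0x34=52: acc |= 52<<7 -> acc=6659 shift=14 [end]
Varint 6: bytes[11:13] = 83 34 -> value 6659 (2 byte(s))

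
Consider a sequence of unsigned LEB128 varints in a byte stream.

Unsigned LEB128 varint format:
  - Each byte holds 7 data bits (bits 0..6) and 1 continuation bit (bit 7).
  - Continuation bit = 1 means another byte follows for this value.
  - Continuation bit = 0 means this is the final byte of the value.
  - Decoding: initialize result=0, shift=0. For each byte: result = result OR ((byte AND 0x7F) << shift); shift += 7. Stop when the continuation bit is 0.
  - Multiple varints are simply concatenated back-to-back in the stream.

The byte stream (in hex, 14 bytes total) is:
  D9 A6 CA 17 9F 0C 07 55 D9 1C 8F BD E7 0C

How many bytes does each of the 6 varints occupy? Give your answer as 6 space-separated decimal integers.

Answer: 4 2 1 1 2 4

Derivation:
  byte[0]=0xD9 cont=1 payload=0x59=89: acc |= 89<<0 -> acc=89 shift=7
  byte[1]=0xA6 cont=1 payload=0x26=38: acc |= 38<<7 -> acc=4953 shift=14
  byte[2]=0xCA cont=1 payload=0x4A=74: acc |= 74<<14 -> acc=1217369 shift=21
  byte[3]=0x17 cont=0 payload=0x17=23: acc |= 23<<21 -> acc=49451865 shift=28 [end]
Varint 1: bytes[0:4] = D9 A6 CA 17 -> value 49451865 (4 byte(s))
  byte[4]=0x9F cont=1 payload=0x1F=31: acc |= 31<<0 -> acc=31 shift=7
  byte[5]=0x0C cont=0 payload=0x0C=12: acc |= 12<<7 -> acc=1567 shift=14 [end]
Varint 2: bytes[4:6] = 9F 0C -> value 1567 (2 byte(s))
  byte[6]=0x07 cont=0 payload=0x07=7: acc |= 7<<0 -> acc=7 shift=7 [end]
Varint 3: bytes[6:7] = 07 -> value 7 (1 byte(s))
  byte[7]=0x55 cont=0 payload=0x55=85: acc |= 85<<0 -> acc=85 shift=7 [end]
Varint 4: bytes[7:8] = 55 -> value 85 (1 byte(s))
  byte[8]=0xD9 cont=1 payload=0x59=89: acc |= 89<<0 -> acc=89 shift=7
  byte[9]=0x1C cont=0 payload=0x1C=28: acc |= 28<<7 -> acc=3673 shift=14 [end]
Varint 5: bytes[8:10] = D9 1C -> value 3673 (2 byte(s))
  byte[10]=0x8F cont=1 payload=0x0F=15: acc |= 15<<0 -> acc=15 shift=7
  byte[11]=0xBD cont=1 payload=0x3D=61: acc |= 61<<7 -> acc=7823 shift=14
  byte[12]=0xE7 cont=1 payload=0x67=103: acc |= 103<<14 -> acc=1695375 shift=21
  byte[13]=0x0C cont=0 payload=0x0C=12: acc |= 12<<21 -> acc=26861199 shift=28 [end]
Varint 6: bytes[10:14] = 8F BD E7 0C -> value 26861199 (4 byte(s))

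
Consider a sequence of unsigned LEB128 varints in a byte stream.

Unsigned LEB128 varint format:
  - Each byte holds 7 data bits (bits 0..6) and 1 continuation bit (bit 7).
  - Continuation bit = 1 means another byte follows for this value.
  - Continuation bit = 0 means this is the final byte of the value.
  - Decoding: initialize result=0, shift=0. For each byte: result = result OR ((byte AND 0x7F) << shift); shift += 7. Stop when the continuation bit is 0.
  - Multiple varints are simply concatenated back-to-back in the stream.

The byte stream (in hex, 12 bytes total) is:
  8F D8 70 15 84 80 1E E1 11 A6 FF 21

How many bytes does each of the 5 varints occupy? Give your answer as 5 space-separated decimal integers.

Answer: 3 1 3 2 3

Derivation:
  byte[0]=0x8F cont=1 payload=0x0F=15: acc |= 15<<0 -> acc=15 shift=7
  byte[1]=0xD8 cont=1 payload=0x58=88: acc |= 88<<7 -> acc=11279 shift=14
  byte[2]=0x70 cont=0 payload=0x70=112: acc |= 112<<14 -> acc=1846287 shift=21 [end]
Varint 1: bytes[0:3] = 8F D8 70 -> value 1846287 (3 byte(s))
  byte[3]=0x15 cont=0 payload=0x15=21: acc |= 21<<0 -> acc=21 shift=7 [end]
Varint 2: bytes[3:4] = 15 -> value 21 (1 byte(s))
  byte[4]=0x84 cont=1 payload=0x04=4: acc |= 4<<0 -> acc=4 shift=7
  byte[5]=0x80 cont=1 payload=0x00=0: acc |= 0<<7 -> acc=4 shift=14
  byte[6]=0x1E cont=0 payload=0x1E=30: acc |= 30<<14 -> acc=491524 shift=21 [end]
Varint 3: bytes[4:7] = 84 80 1E -> value 491524 (3 byte(s))
  byte[7]=0xE1 cont=1 payload=0x61=97: acc |= 97<<0 -> acc=97 shift=7
  byte[8]=0x11 cont=0 payload=0x11=17: acc |= 17<<7 -> acc=2273 shift=14 [end]
Varint 4: bytes[7:9] = E1 11 -> value 2273 (2 byte(s))
  byte[9]=0xA6 cont=1 payload=0x26=38: acc |= 38<<0 -> acc=38 shift=7
  byte[10]=0xFF cont=1 payload=0x7F=127: acc |= 127<<7 -> acc=16294 shift=14
  byte[11]=0x21 cont=0 payload=0x21=33: acc |= 33<<14 -> acc=556966 shift=21 [end]
Varint 5: bytes[9:12] = A6 FF 21 -> value 556966 (3 byte(s))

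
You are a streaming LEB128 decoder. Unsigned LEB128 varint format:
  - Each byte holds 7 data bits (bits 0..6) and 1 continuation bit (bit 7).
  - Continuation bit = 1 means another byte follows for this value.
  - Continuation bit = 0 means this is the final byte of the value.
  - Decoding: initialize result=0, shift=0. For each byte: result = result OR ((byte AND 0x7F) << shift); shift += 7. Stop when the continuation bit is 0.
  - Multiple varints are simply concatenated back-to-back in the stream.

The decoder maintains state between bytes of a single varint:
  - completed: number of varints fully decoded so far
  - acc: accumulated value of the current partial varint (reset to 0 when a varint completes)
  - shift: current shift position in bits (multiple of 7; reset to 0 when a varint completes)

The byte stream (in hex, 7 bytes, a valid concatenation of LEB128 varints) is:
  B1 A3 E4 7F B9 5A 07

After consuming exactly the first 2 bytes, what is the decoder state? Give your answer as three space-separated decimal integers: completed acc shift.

Answer: 0 4529 14

Derivation:
byte[0]=0xB1 cont=1 payload=0x31: acc |= 49<<0 -> completed=0 acc=49 shift=7
byte[1]=0xA3 cont=1 payload=0x23: acc |= 35<<7 -> completed=0 acc=4529 shift=14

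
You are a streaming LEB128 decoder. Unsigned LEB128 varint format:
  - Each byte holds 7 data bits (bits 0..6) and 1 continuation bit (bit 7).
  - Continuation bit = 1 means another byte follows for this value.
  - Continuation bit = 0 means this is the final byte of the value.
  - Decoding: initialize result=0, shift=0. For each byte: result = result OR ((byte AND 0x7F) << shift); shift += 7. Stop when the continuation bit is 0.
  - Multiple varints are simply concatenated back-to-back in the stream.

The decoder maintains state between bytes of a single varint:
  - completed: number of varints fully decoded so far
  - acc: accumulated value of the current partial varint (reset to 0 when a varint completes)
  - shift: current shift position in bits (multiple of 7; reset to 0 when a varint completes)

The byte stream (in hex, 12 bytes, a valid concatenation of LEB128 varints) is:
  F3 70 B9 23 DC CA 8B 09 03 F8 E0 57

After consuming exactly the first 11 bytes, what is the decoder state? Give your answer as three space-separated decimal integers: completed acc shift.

Answer: 4 12408 14

Derivation:
byte[0]=0xF3 cont=1 payload=0x73: acc |= 115<<0 -> completed=0 acc=115 shift=7
byte[1]=0x70 cont=0 payload=0x70: varint #1 complete (value=14451); reset -> completed=1 acc=0 shift=0
byte[2]=0xB9 cont=1 payload=0x39: acc |= 57<<0 -> completed=1 acc=57 shift=7
byte[3]=0x23 cont=0 payload=0x23: varint #2 complete (value=4537); reset -> completed=2 acc=0 shift=0
byte[4]=0xDC cont=1 payload=0x5C: acc |= 92<<0 -> completed=2 acc=92 shift=7
byte[5]=0xCA cont=1 payload=0x4A: acc |= 74<<7 -> completed=2 acc=9564 shift=14
byte[6]=0x8B cont=1 payload=0x0B: acc |= 11<<14 -> completed=2 acc=189788 shift=21
byte[7]=0x09 cont=0 payload=0x09: varint #3 complete (value=19064156); reset -> completed=3 acc=0 shift=0
byte[8]=0x03 cont=0 payload=0x03: varint #4 complete (value=3); reset -> completed=4 acc=0 shift=0
byte[9]=0xF8 cont=1 payload=0x78: acc |= 120<<0 -> completed=4 acc=120 shift=7
byte[10]=0xE0 cont=1 payload=0x60: acc |= 96<<7 -> completed=4 acc=12408 shift=14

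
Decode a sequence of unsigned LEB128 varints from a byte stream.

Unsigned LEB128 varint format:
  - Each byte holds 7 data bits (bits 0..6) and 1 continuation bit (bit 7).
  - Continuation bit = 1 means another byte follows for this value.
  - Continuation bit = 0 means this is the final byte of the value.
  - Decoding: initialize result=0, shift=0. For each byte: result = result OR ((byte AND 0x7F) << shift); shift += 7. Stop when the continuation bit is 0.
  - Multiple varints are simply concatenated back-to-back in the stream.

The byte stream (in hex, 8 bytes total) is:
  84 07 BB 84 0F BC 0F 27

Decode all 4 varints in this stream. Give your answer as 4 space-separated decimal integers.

  byte[0]=0x84 cont=1 payload=0x04=4: acc |= 4<<0 -> acc=4 shift=7
  byte[1]=0x07 cont=0 payload=0x07=7: acc |= 7<<7 -> acc=900 shift=14 [end]
Varint 1: bytes[0:2] = 84 07 -> value 900 (2 byte(s))
  byte[2]=0xBB cont=1 payload=0x3B=59: acc |= 59<<0 -> acc=59 shift=7
  byte[3]=0x84 cont=1 payload=0x04=4: acc |= 4<<7 -> acc=571 shift=14
  byte[4]=0x0F cont=0 payload=0x0F=15: acc |= 15<<14 -> acc=246331 shift=21 [end]
Varint 2: bytes[2:5] = BB 84 0F -> value 246331 (3 byte(s))
  byte[5]=0xBC cont=1 payload=0x3C=60: acc |= 60<<0 -> acc=60 shift=7
  byte[6]=0x0F cont=0 payload=0x0F=15: acc |= 15<<7 -> acc=1980 shift=14 [end]
Varint 3: bytes[5:7] = BC 0F -> value 1980 (2 byte(s))
  byte[7]=0x27 cont=0 payload=0x27=39: acc |= 39<<0 -> acc=39 shift=7 [end]
Varint 4: bytes[7:8] = 27 -> value 39 (1 byte(s))

Answer: 900 246331 1980 39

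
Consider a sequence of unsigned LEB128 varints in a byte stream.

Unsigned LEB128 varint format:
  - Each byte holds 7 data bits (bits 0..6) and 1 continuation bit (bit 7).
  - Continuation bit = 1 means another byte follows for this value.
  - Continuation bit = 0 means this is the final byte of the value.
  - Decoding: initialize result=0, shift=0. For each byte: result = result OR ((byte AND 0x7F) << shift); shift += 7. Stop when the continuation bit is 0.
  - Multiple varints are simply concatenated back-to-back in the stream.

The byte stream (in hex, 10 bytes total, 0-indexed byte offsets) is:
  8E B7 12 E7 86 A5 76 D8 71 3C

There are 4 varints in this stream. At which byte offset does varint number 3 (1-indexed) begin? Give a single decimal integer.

  byte[0]=0x8E cont=1 payload=0x0E=14: acc |= 14<<0 -> acc=14 shift=7
  byte[1]=0xB7 cont=1 payload=0x37=55: acc |= 55<<7 -> acc=7054 shift=14
  byte[2]=0x12 cont=0 payload=0x12=18: acc |= 18<<14 -> acc=301966 shift=21 [end]
Varint 1: bytes[0:3] = 8E B7 12 -> value 301966 (3 byte(s))
  byte[3]=0xE7 cont=1 payload=0x67=103: acc |= 103<<0 -> acc=103 shift=7
  byte[4]=0x86 cont=1 payload=0x06=6: acc |= 6<<7 -> acc=871 shift=14
  byte[5]=0xA5 cont=1 payload=0x25=37: acc |= 37<<14 -> acc=607079 shift=21
  byte[6]=0x76 cont=0 payload=0x76=118: acc |= 118<<21 -> acc=248071015 shift=28 [end]
Varint 2: bytes[3:7] = E7 86 A5 76 -> value 248071015 (4 byte(s))
  byte[7]=0xD8 cont=1 payload=0x58=88: acc |= 88<<0 -> acc=88 shift=7
  byte[8]=0x71 cont=0 payload=0x71=113: acc |= 113<<7 -> acc=14552 shift=14 [end]
Varint 3: bytes[7:9] = D8 71 -> value 14552 (2 byte(s))
  byte[9]=0x3C cont=0 payload=0x3C=60: acc |= 60<<0 -> acc=60 shift=7 [end]
Varint 4: bytes[9:10] = 3C -> value 60 (1 byte(s))

Answer: 7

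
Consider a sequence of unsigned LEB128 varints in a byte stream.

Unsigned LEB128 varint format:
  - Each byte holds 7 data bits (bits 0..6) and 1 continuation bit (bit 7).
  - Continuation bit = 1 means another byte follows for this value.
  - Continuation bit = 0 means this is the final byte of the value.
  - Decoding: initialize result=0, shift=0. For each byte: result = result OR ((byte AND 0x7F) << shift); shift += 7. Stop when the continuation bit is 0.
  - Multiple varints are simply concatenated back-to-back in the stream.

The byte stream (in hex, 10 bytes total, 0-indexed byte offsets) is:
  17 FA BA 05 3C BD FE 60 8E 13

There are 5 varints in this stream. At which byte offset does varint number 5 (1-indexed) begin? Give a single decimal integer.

Answer: 8

Derivation:
  byte[0]=0x17 cont=0 payload=0x17=23: acc |= 23<<0 -> acc=23 shift=7 [end]
Varint 1: bytes[0:1] = 17 -> value 23 (1 byte(s))
  byte[1]=0xFA cont=1 payload=0x7A=122: acc |= 122<<0 -> acc=122 shift=7
  byte[2]=0xBA cont=1 payload=0x3A=58: acc |= 58<<7 -> acc=7546 shift=14
  byte[3]=0x05 cont=0 payload=0x05=5: acc |= 5<<14 -> acc=89466 shift=21 [end]
Varint 2: bytes[1:4] = FA BA 05 -> value 89466 (3 byte(s))
  byte[4]=0x3C cont=0 payload=0x3C=60: acc |= 60<<0 -> acc=60 shift=7 [end]
Varint 3: bytes[4:5] = 3C -> value 60 (1 byte(s))
  byte[5]=0xBD cont=1 payload=0x3D=61: acc |= 61<<0 -> acc=61 shift=7
  byte[6]=0xFE cont=1 payload=0x7E=126: acc |= 126<<7 -> acc=16189 shift=14
  byte[7]=0x60 cont=0 payload=0x60=96: acc |= 96<<14 -> acc=1589053 shift=21 [end]
Varint 4: bytes[5:8] = BD FE 60 -> value 1589053 (3 byte(s))
  byte[8]=0x8E cont=1 payload=0x0E=14: acc |= 14<<0 -> acc=14 shift=7
  byte[9]=0x13 cont=0 payload=0x13=19: acc |= 19<<7 -> acc=2446 shift=14 [end]
Varint 5: bytes[8:10] = 8E 13 -> value 2446 (2 byte(s))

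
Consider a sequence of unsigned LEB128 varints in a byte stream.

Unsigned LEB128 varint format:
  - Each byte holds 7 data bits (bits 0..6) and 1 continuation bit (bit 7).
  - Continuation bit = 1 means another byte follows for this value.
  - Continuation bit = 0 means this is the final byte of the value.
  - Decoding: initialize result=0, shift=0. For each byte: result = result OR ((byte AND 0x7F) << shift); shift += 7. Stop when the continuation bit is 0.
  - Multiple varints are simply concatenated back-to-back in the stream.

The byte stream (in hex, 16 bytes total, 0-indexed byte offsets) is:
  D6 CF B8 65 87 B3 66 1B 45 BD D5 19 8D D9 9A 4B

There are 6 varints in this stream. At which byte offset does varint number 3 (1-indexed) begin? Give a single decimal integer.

  byte[0]=0xD6 cont=1 payload=0x56=86: acc |= 86<<0 -> acc=86 shift=7
  byte[1]=0xCF cont=1 payload=0x4F=79: acc |= 79<<7 -> acc=10198 shift=14
  byte[2]=0xB8 cont=1 payload=0x38=56: acc |= 56<<14 -> acc=927702 shift=21
  byte[3]=0x65 cont=0 payload=0x65=101: acc |= 101<<21 -> acc=212740054 shift=28 [end]
Varint 1: bytes[0:4] = D6 CF B8 65 -> value 212740054 (4 byte(s))
  byte[4]=0x87 cont=1 payload=0x07=7: acc |= 7<<0 -> acc=7 shift=7
  byte[5]=0xB3 cont=1 payload=0x33=51: acc |= 51<<7 -> acc=6535 shift=14
  byte[6]=0x66 cont=0 payload=0x66=102: acc |= 102<<14 -> acc=1677703 shift=21 [end]
Varint 2: bytes[4:7] = 87 B3 66 -> value 1677703 (3 byte(s))
  byte[7]=0x1B cont=0 payload=0x1B=27: acc |= 27<<0 -> acc=27 shift=7 [end]
Varint 3: bytes[7:8] = 1B -> value 27 (1 byte(s))
  byte[8]=0x45 cont=0 payload=0x45=69: acc |= 69<<0 -> acc=69 shift=7 [end]
Varint 4: bytes[8:9] = 45 -> value 69 (1 byte(s))
  byte[9]=0xBD cont=1 payload=0x3D=61: acc |= 61<<0 -> acc=61 shift=7
  byte[10]=0xD5 cont=1 payload=0x55=85: acc |= 85<<7 -> acc=10941 shift=14
  byte[11]=0x19 cont=0 payload=0x19=25: acc |= 25<<14 -> acc=420541 shift=21 [end]
Varint 5: bytes[9:12] = BD D5 19 -> value 420541 (3 byte(s))
  byte[12]=0x8D cont=1 payload=0x0D=13: acc |= 13<<0 -> acc=13 shift=7
  byte[13]=0xD9 cont=1 payload=0x59=89: acc |= 89<<7 -> acc=11405 shift=14
  byte[14]=0x9A cont=1 payload=0x1A=26: acc |= 26<<14 -> acc=437389 shift=21
  byte[15]=0x4B cont=0 payload=0x4B=75: acc |= 75<<21 -> acc=157723789 shift=28 [end]
Varint 6: bytes[12:16] = 8D D9 9A 4B -> value 157723789 (4 byte(s))

Answer: 7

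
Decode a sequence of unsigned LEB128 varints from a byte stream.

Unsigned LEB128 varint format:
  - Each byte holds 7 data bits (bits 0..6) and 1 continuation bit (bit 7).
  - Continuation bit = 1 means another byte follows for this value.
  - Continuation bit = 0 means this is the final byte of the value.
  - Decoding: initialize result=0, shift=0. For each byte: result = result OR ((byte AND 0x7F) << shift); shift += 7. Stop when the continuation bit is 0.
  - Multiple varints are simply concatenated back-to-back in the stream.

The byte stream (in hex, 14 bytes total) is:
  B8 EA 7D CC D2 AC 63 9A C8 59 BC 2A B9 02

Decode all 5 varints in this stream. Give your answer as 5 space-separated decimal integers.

Answer: 2061624 208349516 1467418 5436 313

Derivation:
  byte[0]=0xB8 cont=1 payload=0x38=56: acc |= 56<<0 -> acc=56 shift=7
  byte[1]=0xEA cont=1 payload=0x6A=106: acc |= 106<<7 -> acc=13624 shift=14
  byte[2]=0x7D cont=0 payload=0x7D=125: acc |= 125<<14 -> acc=2061624 shift=21 [end]
Varint 1: bytes[0:3] = B8 EA 7D -> value 2061624 (3 byte(s))
  byte[3]=0xCC cont=1 payload=0x4C=76: acc |= 76<<0 -> acc=76 shift=7
  byte[4]=0xD2 cont=1 payload=0x52=82: acc |= 82<<7 -> acc=10572 shift=14
  byte[5]=0xAC cont=1 payload=0x2C=44: acc |= 44<<14 -> acc=731468 shift=21
  byte[6]=0x63 cont=0 payload=0x63=99: acc |= 99<<21 -> acc=208349516 shift=28 [end]
Varint 2: bytes[3:7] = CC D2 AC 63 -> value 208349516 (4 byte(s))
  byte[7]=0x9A cont=1 payload=0x1A=26: acc |= 26<<0 -> acc=26 shift=7
  byte[8]=0xC8 cont=1 payload=0x48=72: acc |= 72<<7 -> acc=9242 shift=14
  byte[9]=0x59 cont=0 payload=0x59=89: acc |= 89<<14 -> acc=1467418 shift=21 [end]
Varint 3: bytes[7:10] = 9A C8 59 -> value 1467418 (3 byte(s))
  byte[10]=0xBC cont=1 payload=0x3C=60: acc |= 60<<0 -> acc=60 shift=7
  byte[11]=0x2A cont=0 payload=0x2A=42: acc |= 42<<7 -> acc=5436 shift=14 [end]
Varint 4: bytes[10:12] = BC 2A -> value 5436 (2 byte(s))
  byte[12]=0xB9 cont=1 payload=0x39=57: acc |= 57<<0 -> acc=57 shift=7
  byte[13]=0x02 cont=0 payload=0x02=2: acc |= 2<<7 -> acc=313 shift=14 [end]
Varint 5: bytes[12:14] = B9 02 -> value 313 (2 byte(s))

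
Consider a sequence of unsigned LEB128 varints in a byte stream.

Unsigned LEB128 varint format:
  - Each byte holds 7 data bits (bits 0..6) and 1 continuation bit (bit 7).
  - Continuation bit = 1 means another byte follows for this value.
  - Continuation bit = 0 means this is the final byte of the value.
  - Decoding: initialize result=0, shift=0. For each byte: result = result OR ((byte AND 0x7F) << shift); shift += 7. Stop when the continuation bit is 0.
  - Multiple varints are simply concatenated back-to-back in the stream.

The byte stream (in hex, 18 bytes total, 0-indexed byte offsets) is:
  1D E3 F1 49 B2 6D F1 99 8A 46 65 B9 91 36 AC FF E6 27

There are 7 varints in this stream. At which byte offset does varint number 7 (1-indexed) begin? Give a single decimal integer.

  byte[0]=0x1D cont=0 payload=0x1D=29: acc |= 29<<0 -> acc=29 shift=7 [end]
Varint 1: bytes[0:1] = 1D -> value 29 (1 byte(s))
  byte[1]=0xE3 cont=1 payload=0x63=99: acc |= 99<<0 -> acc=99 shift=7
  byte[2]=0xF1 cont=1 payload=0x71=113: acc |= 113<<7 -> acc=14563 shift=14
  byte[3]=0x49 cont=0 payload=0x49=73: acc |= 73<<14 -> acc=1210595 shift=21 [end]
Varint 2: bytes[1:4] = E3 F1 49 -> value 1210595 (3 byte(s))
  byte[4]=0xB2 cont=1 payload=0x32=50: acc |= 50<<0 -> acc=50 shift=7
  byte[5]=0x6D cont=0 payload=0x6D=109: acc |= 109<<7 -> acc=14002 shift=14 [end]
Varint 3: bytes[4:6] = B2 6D -> value 14002 (2 byte(s))
  byte[6]=0xF1 cont=1 payload=0x71=113: acc |= 113<<0 -> acc=113 shift=7
  byte[7]=0x99 cont=1 payload=0x19=25: acc |= 25<<7 -> acc=3313 shift=14
  byte[8]=0x8A cont=1 payload=0x0A=10: acc |= 10<<14 -> acc=167153 shift=21
  byte[9]=0x46 cont=0 payload=0x46=70: acc |= 70<<21 -> acc=146967793 shift=28 [end]
Varint 4: bytes[6:10] = F1 99 8A 46 -> value 146967793 (4 byte(s))
  byte[10]=0x65 cont=0 payload=0x65=101: acc |= 101<<0 -> acc=101 shift=7 [end]
Varint 5: bytes[10:11] = 65 -> value 101 (1 byte(s))
  byte[11]=0xB9 cont=1 payload=0x39=57: acc |= 57<<0 -> acc=57 shift=7
  byte[12]=0x91 cont=1 payload=0x11=17: acc |= 17<<7 -> acc=2233 shift=14
  byte[13]=0x36 cont=0 payload=0x36=54: acc |= 54<<14 -> acc=886969 shift=21 [end]
Varint 6: bytes[11:14] = B9 91 36 -> value 886969 (3 byte(s))
  byte[14]=0xAC cont=1 payload=0x2C=44: acc |= 44<<0 -> acc=44 shift=7
  byte[15]=0xFF cont=1 payload=0x7F=127: acc |= 127<<7 -> acc=16300 shift=14
  byte[16]=0xE6 cont=1 payload=0x66=102: acc |= 102<<14 -> acc=1687468 shift=21
  byte[17]=0x27 cont=0 payload=0x27=39: acc |= 39<<21 -> acc=83476396 shift=28 [end]
Varint 7: bytes[14:18] = AC FF E6 27 -> value 83476396 (4 byte(s))

Answer: 14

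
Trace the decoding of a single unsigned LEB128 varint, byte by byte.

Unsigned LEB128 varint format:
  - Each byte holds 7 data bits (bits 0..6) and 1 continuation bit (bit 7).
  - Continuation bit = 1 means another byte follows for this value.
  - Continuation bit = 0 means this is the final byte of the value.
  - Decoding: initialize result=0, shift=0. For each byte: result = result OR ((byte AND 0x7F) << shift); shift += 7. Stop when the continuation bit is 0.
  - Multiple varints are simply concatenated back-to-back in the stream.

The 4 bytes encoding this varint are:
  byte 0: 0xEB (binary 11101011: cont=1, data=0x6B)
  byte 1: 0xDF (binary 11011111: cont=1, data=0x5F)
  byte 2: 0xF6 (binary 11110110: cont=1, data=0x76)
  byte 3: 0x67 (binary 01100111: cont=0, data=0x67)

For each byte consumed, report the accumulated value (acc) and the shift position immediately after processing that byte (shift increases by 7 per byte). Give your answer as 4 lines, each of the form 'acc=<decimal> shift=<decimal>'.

byte 0=0xEB: payload=0x6B=107, contrib = 107<<0 = 107; acc -> 107, shift -> 7
byte 1=0xDF: payload=0x5F=95, contrib = 95<<7 = 12160; acc -> 12267, shift -> 14
byte 2=0xF6: payload=0x76=118, contrib = 118<<14 = 1933312; acc -> 1945579, shift -> 21
byte 3=0x67: payload=0x67=103, contrib = 103<<21 = 216006656; acc -> 217952235, shift -> 28

Answer: acc=107 shift=7
acc=12267 shift=14
acc=1945579 shift=21
acc=217952235 shift=28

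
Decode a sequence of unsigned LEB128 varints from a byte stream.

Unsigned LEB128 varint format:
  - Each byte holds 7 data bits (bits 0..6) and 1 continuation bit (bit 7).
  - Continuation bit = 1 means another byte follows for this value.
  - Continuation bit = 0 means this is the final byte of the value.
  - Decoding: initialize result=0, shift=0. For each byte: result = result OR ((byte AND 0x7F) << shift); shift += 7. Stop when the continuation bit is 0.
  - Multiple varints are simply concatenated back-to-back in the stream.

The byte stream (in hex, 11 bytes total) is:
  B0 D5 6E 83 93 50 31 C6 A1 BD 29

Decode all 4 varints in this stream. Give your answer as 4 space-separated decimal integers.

  byte[0]=0xB0 cont=1 payload=0x30=48: acc |= 48<<0 -> acc=48 shift=7
  byte[1]=0xD5 cont=1 payload=0x55=85: acc |= 85<<7 -> acc=10928 shift=14
  byte[2]=0x6E cont=0 payload=0x6E=110: acc |= 110<<14 -> acc=1813168 shift=21 [end]
Varint 1: bytes[0:3] = B0 D5 6E -> value 1813168 (3 byte(s))
  byte[3]=0x83 cont=1 payload=0x03=3: acc |= 3<<0 -> acc=3 shift=7
  byte[4]=0x93 cont=1 payload=0x13=19: acc |= 19<<7 -> acc=2435 shift=14
  byte[5]=0x50 cont=0 payload=0x50=80: acc |= 80<<14 -> acc=1313155 shift=21 [end]
Varint 2: bytes[3:6] = 83 93 50 -> value 1313155 (3 byte(s))
  byte[6]=0x31 cont=0 payload=0x31=49: acc |= 49<<0 -> acc=49 shift=7 [end]
Varint 3: bytes[6:7] = 31 -> value 49 (1 byte(s))
  byte[7]=0xC6 cont=1 payload=0x46=70: acc |= 70<<0 -> acc=70 shift=7
  byte[8]=0xA1 cont=1 payload=0x21=33: acc |= 33<<7 -> acc=4294 shift=14
  byte[9]=0xBD cont=1 payload=0x3D=61: acc |= 61<<14 -> acc=1003718 shift=21
  byte[10]=0x29 cont=0 payload=0x29=41: acc |= 41<<21 -> acc=86986950 shift=28 [end]
Varint 4: bytes[7:11] = C6 A1 BD 29 -> value 86986950 (4 byte(s))

Answer: 1813168 1313155 49 86986950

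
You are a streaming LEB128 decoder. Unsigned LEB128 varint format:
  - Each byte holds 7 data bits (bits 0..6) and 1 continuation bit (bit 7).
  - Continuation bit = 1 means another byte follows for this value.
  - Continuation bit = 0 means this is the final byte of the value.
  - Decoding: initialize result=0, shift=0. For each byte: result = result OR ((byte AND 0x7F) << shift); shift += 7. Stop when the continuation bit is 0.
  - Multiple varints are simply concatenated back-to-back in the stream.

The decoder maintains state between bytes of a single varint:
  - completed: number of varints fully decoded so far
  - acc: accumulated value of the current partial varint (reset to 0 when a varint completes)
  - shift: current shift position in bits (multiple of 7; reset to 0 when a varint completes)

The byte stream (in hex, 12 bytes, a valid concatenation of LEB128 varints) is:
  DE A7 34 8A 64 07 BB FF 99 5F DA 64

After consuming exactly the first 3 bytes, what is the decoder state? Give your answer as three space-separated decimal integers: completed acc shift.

byte[0]=0xDE cont=1 payload=0x5E: acc |= 94<<0 -> completed=0 acc=94 shift=7
byte[1]=0xA7 cont=1 payload=0x27: acc |= 39<<7 -> completed=0 acc=5086 shift=14
byte[2]=0x34 cont=0 payload=0x34: varint #1 complete (value=857054); reset -> completed=1 acc=0 shift=0

Answer: 1 0 0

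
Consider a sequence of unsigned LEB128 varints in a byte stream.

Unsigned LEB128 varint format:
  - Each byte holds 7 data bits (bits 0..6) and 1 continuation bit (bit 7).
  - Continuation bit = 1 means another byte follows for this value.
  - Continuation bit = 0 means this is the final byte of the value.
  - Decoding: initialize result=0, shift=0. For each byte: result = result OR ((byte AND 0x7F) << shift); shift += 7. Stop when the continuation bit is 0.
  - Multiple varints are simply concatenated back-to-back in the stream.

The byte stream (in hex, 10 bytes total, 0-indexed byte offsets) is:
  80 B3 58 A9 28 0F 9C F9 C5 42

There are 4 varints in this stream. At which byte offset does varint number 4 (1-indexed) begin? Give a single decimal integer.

  byte[0]=0x80 cont=1 payload=0x00=0: acc |= 0<<0 -> acc=0 shift=7
  byte[1]=0xB3 cont=1 payload=0x33=51: acc |= 51<<7 -> acc=6528 shift=14
  byte[2]=0x58 cont=0 payload=0x58=88: acc |= 88<<14 -> acc=1448320 shift=21 [end]
Varint 1: bytes[0:3] = 80 B3 58 -> value 1448320 (3 byte(s))
  byte[3]=0xA9 cont=1 payload=0x29=41: acc |= 41<<0 -> acc=41 shift=7
  byte[4]=0x28 cont=0 payload=0x28=40: acc |= 40<<7 -> acc=5161 shift=14 [end]
Varint 2: bytes[3:5] = A9 28 -> value 5161 (2 byte(s))
  byte[5]=0x0F cont=0 payload=0x0F=15: acc |= 15<<0 -> acc=15 shift=7 [end]
Varint 3: bytes[5:6] = 0F -> value 15 (1 byte(s))
  byte[6]=0x9C cont=1 payload=0x1C=28: acc |= 28<<0 -> acc=28 shift=7
  byte[7]=0xF9 cont=1 payload=0x79=121: acc |= 121<<7 -> acc=15516 shift=14
  byte[8]=0xC5 cont=1 payload=0x45=69: acc |= 69<<14 -> acc=1146012 shift=21
  byte[9]=0x42 cont=0 payload=0x42=66: acc |= 66<<21 -> acc=139558044 shift=28 [end]
Varint 4: bytes[6:10] = 9C F9 C5 42 -> value 139558044 (4 byte(s))

Answer: 6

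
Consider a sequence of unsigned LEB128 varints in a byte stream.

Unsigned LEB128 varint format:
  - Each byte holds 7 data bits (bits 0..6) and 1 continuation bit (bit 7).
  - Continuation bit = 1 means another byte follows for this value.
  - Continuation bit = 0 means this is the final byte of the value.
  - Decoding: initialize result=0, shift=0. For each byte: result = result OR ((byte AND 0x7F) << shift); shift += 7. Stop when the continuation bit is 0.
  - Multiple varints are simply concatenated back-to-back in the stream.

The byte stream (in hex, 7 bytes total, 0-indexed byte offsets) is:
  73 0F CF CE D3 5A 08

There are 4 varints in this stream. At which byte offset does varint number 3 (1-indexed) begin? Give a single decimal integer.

Answer: 2

Derivation:
  byte[0]=0x73 cont=0 payload=0x73=115: acc |= 115<<0 -> acc=115 shift=7 [end]
Varint 1: bytes[0:1] = 73 -> value 115 (1 byte(s))
  byte[1]=0x0F cont=0 payload=0x0F=15: acc |= 15<<0 -> acc=15 shift=7 [end]
Varint 2: bytes[1:2] = 0F -> value 15 (1 byte(s))
  byte[2]=0xCF cont=1 payload=0x4F=79: acc |= 79<<0 -> acc=79 shift=7
  byte[3]=0xCE cont=1 payload=0x4E=78: acc |= 78<<7 -> acc=10063 shift=14
  byte[4]=0xD3 cont=1 payload=0x53=83: acc |= 83<<14 -> acc=1369935 shift=21
  byte[5]=0x5A cont=0 payload=0x5A=90: acc |= 90<<21 -> acc=190113615 shift=28 [end]
Varint 3: bytes[2:6] = CF CE D3 5A -> value 190113615 (4 byte(s))
  byte[6]=0x08 cont=0 payload=0x08=8: acc |= 8<<0 -> acc=8 shift=7 [end]
Varint 4: bytes[6:7] = 08 -> value 8 (1 byte(s))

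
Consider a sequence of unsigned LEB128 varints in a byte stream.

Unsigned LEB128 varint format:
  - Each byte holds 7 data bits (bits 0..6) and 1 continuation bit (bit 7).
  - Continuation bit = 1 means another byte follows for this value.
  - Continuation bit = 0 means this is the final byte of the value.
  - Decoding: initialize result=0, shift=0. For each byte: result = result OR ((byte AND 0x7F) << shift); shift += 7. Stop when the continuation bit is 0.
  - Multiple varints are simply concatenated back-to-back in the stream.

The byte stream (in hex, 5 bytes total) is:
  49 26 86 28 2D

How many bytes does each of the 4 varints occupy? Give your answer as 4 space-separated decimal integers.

Answer: 1 1 2 1

Derivation:
  byte[0]=0x49 cont=0 payload=0x49=73: acc |= 73<<0 -> acc=73 shift=7 [end]
Varint 1: bytes[0:1] = 49 -> value 73 (1 byte(s))
  byte[1]=0x26 cont=0 payload=0x26=38: acc |= 38<<0 -> acc=38 shift=7 [end]
Varint 2: bytes[1:2] = 26 -> value 38 (1 byte(s))
  byte[2]=0x86 cont=1 payload=0x06=6: acc |= 6<<0 -> acc=6 shift=7
  byte[3]=0x28 cont=0 payload=0x28=40: acc |= 40<<7 -> acc=5126 shift=14 [end]
Varint 3: bytes[2:4] = 86 28 -> value 5126 (2 byte(s))
  byte[4]=0x2D cont=0 payload=0x2D=45: acc |= 45<<0 -> acc=45 shift=7 [end]
Varint 4: bytes[4:5] = 2D -> value 45 (1 byte(s))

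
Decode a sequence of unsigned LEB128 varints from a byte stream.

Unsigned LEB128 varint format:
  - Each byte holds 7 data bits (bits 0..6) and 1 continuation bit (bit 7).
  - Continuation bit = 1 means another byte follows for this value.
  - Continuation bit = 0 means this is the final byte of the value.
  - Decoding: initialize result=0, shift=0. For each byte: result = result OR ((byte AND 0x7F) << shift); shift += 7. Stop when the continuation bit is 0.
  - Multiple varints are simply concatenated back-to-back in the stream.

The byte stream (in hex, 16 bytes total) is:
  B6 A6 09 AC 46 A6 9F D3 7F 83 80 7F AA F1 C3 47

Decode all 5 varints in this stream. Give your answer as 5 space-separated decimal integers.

Answer: 152374 9004 267702182 2080771 150010026

Derivation:
  byte[0]=0xB6 cont=1 payload=0x36=54: acc |= 54<<0 -> acc=54 shift=7
  byte[1]=0xA6 cont=1 payload=0x26=38: acc |= 38<<7 -> acc=4918 shift=14
  byte[2]=0x09 cont=0 payload=0x09=9: acc |= 9<<14 -> acc=152374 shift=21 [end]
Varint 1: bytes[0:3] = B6 A6 09 -> value 152374 (3 byte(s))
  byte[3]=0xAC cont=1 payload=0x2C=44: acc |= 44<<0 -> acc=44 shift=7
  byte[4]=0x46 cont=0 payload=0x46=70: acc |= 70<<7 -> acc=9004 shift=14 [end]
Varint 2: bytes[3:5] = AC 46 -> value 9004 (2 byte(s))
  byte[5]=0xA6 cont=1 payload=0x26=38: acc |= 38<<0 -> acc=38 shift=7
  byte[6]=0x9F cont=1 payload=0x1F=31: acc |= 31<<7 -> acc=4006 shift=14
  byte[7]=0xD3 cont=1 payload=0x53=83: acc |= 83<<14 -> acc=1363878 shift=21
  byte[8]=0x7F cont=0 payload=0x7F=127: acc |= 127<<21 -> acc=267702182 shift=28 [end]
Varint 3: bytes[5:9] = A6 9F D3 7F -> value 267702182 (4 byte(s))
  byte[9]=0x83 cont=1 payload=0x03=3: acc |= 3<<0 -> acc=3 shift=7
  byte[10]=0x80 cont=1 payload=0x00=0: acc |= 0<<7 -> acc=3 shift=14
  byte[11]=0x7F cont=0 payload=0x7F=127: acc |= 127<<14 -> acc=2080771 shift=21 [end]
Varint 4: bytes[9:12] = 83 80 7F -> value 2080771 (3 byte(s))
  byte[12]=0xAA cont=1 payload=0x2A=42: acc |= 42<<0 -> acc=42 shift=7
  byte[13]=0xF1 cont=1 payload=0x71=113: acc |= 113<<7 -> acc=14506 shift=14
  byte[14]=0xC3 cont=1 payload=0x43=67: acc |= 67<<14 -> acc=1112234 shift=21
  byte[15]=0x47 cont=0 payload=0x47=71: acc |= 71<<21 -> acc=150010026 shift=28 [end]
Varint 5: bytes[12:16] = AA F1 C3 47 -> value 150010026 (4 byte(s))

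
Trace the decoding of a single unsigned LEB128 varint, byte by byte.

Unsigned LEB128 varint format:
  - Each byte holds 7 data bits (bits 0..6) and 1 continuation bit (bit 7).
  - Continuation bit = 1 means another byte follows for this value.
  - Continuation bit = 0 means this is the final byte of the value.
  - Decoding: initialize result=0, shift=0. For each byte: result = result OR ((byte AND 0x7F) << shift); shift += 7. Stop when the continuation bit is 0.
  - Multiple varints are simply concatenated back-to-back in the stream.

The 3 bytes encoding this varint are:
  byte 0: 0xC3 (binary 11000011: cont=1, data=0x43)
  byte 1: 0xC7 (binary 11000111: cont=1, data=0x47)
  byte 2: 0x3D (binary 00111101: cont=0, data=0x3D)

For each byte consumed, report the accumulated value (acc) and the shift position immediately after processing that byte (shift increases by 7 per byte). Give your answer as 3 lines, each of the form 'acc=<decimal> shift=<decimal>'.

byte 0=0xC3: payload=0x43=67, contrib = 67<<0 = 67; acc -> 67, shift -> 7
byte 1=0xC7: payload=0x47=71, contrib = 71<<7 = 9088; acc -> 9155, shift -> 14
byte 2=0x3D: payload=0x3D=61, contrib = 61<<14 = 999424; acc -> 1008579, shift -> 21

Answer: acc=67 shift=7
acc=9155 shift=14
acc=1008579 shift=21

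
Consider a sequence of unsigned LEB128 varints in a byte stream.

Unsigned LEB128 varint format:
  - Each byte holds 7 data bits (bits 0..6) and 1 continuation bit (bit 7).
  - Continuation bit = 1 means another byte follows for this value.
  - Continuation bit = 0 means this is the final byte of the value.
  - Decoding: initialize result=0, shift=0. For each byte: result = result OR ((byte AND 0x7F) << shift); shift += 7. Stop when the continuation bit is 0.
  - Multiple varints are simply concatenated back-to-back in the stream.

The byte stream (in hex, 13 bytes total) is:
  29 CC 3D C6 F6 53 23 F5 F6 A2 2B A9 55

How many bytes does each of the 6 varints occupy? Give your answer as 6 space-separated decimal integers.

  byte[0]=0x29 cont=0 payload=0x29=41: acc |= 41<<0 -> acc=41 shift=7 [end]
Varint 1: bytes[0:1] = 29 -> value 41 (1 byte(s))
  byte[1]=0xCC cont=1 payload=0x4C=76: acc |= 76<<0 -> acc=76 shift=7
  byte[2]=0x3D cont=0 payload=0x3D=61: acc |= 61<<7 -> acc=7884 shift=14 [end]
Varint 2: bytes[1:3] = CC 3D -> value 7884 (2 byte(s))
  byte[3]=0xC6 cont=1 payload=0x46=70: acc |= 70<<0 -> acc=70 shift=7
  byte[4]=0xF6 cont=1 payload=0x76=118: acc |= 118<<7 -> acc=15174 shift=14
  byte[5]=0x53 cont=0 payload=0x53=83: acc |= 83<<14 -> acc=1375046 shift=21 [end]
Varint 3: bytes[3:6] = C6 F6 53 -> value 1375046 (3 byte(s))
  byte[6]=0x23 cont=0 payload=0x23=35: acc |= 35<<0 -> acc=35 shift=7 [end]
Varint 4: bytes[6:7] = 23 -> value 35 (1 byte(s))
  byte[7]=0xF5 cont=1 payload=0x75=117: acc |= 117<<0 -> acc=117 shift=7
  byte[8]=0xF6 cont=1 payload=0x76=118: acc |= 118<<7 -> acc=15221 shift=14
  byte[9]=0xA2 cont=1 payload=0x22=34: acc |= 34<<14 -> acc=572277 shift=21
  byte[10]=0x2B cont=0 payload=0x2B=43: acc |= 43<<21 -> acc=90749813 shift=28 [end]
Varint 5: bytes[7:11] = F5 F6 A2 2B -> value 90749813 (4 byte(s))
  byte[11]=0xA9 cont=1 payload=0x29=41: acc |= 41<<0 -> acc=41 shift=7
  byte[12]=0x55 cont=0 payload=0x55=85: acc |= 85<<7 -> acc=10921 shift=14 [end]
Varint 6: bytes[11:13] = A9 55 -> value 10921 (2 byte(s))

Answer: 1 2 3 1 4 2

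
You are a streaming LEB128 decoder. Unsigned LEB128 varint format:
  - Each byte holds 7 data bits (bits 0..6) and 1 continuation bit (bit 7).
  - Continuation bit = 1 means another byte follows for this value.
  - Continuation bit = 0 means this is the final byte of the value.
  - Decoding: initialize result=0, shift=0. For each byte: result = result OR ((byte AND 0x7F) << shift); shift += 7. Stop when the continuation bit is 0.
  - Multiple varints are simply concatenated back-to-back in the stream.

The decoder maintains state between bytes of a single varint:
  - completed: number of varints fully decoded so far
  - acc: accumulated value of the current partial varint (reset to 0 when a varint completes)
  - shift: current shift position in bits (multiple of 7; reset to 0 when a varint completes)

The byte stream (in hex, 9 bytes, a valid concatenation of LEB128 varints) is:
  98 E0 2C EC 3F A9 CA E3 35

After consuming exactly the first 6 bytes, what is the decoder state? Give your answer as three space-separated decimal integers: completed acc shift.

byte[0]=0x98 cont=1 payload=0x18: acc |= 24<<0 -> completed=0 acc=24 shift=7
byte[1]=0xE0 cont=1 payload=0x60: acc |= 96<<7 -> completed=0 acc=12312 shift=14
byte[2]=0x2C cont=0 payload=0x2C: varint #1 complete (value=733208); reset -> completed=1 acc=0 shift=0
byte[3]=0xEC cont=1 payload=0x6C: acc |= 108<<0 -> completed=1 acc=108 shift=7
byte[4]=0x3F cont=0 payload=0x3F: varint #2 complete (value=8172); reset -> completed=2 acc=0 shift=0
byte[5]=0xA9 cont=1 payload=0x29: acc |= 41<<0 -> completed=2 acc=41 shift=7

Answer: 2 41 7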